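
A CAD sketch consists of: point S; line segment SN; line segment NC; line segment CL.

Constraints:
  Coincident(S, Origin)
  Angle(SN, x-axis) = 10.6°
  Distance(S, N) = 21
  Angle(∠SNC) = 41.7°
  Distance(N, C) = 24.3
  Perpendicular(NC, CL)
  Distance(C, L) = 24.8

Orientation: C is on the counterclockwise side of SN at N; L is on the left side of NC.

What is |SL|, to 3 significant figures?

13.8

∠SNC = 41.7°, so NC runs at 10.6° + (180° − 41.7°) = 149° from the x-axis; with |NC| = 24.3, C = N + 24.3·(cos 149°, sin 149°) = (-0.166, 16.4). NC ⟂ CL; with |CL| = 24.8 on the left of NC, L = C + 24.8·(-0.517, -0.856) = (-13.0, -4.82). Then |SL| = |L − S| = 13.8.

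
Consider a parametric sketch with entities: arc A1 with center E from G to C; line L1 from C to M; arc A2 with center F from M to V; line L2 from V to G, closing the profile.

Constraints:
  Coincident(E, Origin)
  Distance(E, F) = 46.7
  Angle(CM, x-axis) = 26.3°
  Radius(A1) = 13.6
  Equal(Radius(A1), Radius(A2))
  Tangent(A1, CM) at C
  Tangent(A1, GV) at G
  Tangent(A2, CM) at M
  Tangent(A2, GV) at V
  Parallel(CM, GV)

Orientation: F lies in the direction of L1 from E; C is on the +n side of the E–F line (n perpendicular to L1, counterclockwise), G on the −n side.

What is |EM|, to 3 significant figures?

48.6

The slot axis is L1's direction at 26.3°, so u = (cos 26.3°, sin 26.3°) = (0.896, 0.443) and n = (−sin 26.3°, cos 26.3°) = (-0.443, 0.896). E is at the origin and F lies 46.7 along u from E, so F = 46.7·u = (41.9, 20.7). Tangency of A1 to both parallel lines with radius 13.6 puts C and G at E ± 13.6·n: C = (-6.03, 12.2), G = (6.03, -12.2). Equal radii place M and V the same way about F: M = F + 13.6·n = (35.8, 32.9), V = F − 13.6·n = (47.9, 8.50). Then |EM| = |M − E| = 48.6.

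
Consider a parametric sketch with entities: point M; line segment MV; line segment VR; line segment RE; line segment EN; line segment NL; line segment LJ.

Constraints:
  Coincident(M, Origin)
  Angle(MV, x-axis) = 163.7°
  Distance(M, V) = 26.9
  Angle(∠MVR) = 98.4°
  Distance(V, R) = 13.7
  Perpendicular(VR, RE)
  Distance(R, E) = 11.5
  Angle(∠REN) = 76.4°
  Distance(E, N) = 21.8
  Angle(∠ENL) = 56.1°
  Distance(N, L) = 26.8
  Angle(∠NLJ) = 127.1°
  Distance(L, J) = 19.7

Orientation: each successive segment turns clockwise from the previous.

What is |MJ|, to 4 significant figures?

49.76

M is at the origin; MV runs at 163.7° with length 26.9, so V = (-25.82, 7.550). ∠MVR = 98.4° gives VR at 82.10° from the x-axis; with |VR| = 13.7, R = (-23.94, 21.12). VR ⟂ RE, so RE runs at -7.900°; with |RE| = 11.5, E = (-12.54, 19.54). ∠REN = 76.4° gives EN at -111.5° from the x-axis; with |EN| = 21.8, N = (-20.53, -0.7438). ∠ENL = 56.1° gives NL at 124.6° from the x-axis; with |NL| = 26.8, L = (-35.75, 21.32). ∠NLJ = 127.1° gives LJ at 71.70° from the x-axis; with |LJ| = 19.7, J = (-29.57, 40.02). Then |MJ| = |J − M| = 49.76.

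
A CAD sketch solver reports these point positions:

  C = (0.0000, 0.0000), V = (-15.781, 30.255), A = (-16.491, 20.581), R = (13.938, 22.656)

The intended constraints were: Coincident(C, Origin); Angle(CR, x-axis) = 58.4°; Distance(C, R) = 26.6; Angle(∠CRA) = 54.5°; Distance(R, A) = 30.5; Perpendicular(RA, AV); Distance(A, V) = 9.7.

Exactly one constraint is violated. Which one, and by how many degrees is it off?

Perpendicular(RA, AV) — off by 8.10°.

C = (0.00, 0.00) ✓; CR at 58.40° ✓; |CR| = 26.60 ✓; ∠CRA = 54.50° ✓; |RA| = 30.50 ✓; ∠(RA, AV) = 98.10° ✗; |AV| = 9.700 ✓.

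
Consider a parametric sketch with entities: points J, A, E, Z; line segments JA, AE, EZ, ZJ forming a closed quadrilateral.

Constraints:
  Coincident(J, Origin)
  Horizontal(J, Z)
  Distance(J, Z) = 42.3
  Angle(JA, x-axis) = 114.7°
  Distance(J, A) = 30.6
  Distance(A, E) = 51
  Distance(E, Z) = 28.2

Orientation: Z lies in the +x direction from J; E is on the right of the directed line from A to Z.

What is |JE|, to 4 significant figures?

21.91

Checks: |AE| = 51.00 ✓; |EZ| = 28.20 ✓.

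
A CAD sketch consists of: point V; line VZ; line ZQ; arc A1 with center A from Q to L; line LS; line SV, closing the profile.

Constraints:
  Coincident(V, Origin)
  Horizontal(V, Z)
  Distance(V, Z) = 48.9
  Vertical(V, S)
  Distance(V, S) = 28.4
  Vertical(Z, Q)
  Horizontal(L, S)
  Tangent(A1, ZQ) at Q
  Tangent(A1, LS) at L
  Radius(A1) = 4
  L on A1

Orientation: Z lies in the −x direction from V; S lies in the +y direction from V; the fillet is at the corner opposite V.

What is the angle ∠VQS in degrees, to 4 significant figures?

31.19°

V is at the origin; VZ is horizontal with |VZ| = 48.9 and Z on the −x side, so Z = (-48.90, 0.000). V and S share the same x with |VS| = 28.4 and S on the +y side, so S = (0.000, 28.40). The virtual corner opposite V is at (-48.90, 28.40). Tangency of A1 to ZQ means the radius AQ is perpendicular to ZQ and since A1 is tangent to LS there, AL ⟂ LS, with radius 4.0, so the center A sits 4.0 in from both sides at A = (-44.90, 24.40). That places the tangent points at Q = (-48.90, 24.40) on ZQ and L = (-44.90, 28.40) on LS. Then cos ∠VQS = QV·QS / (|QV||QS|), giving 31.19°.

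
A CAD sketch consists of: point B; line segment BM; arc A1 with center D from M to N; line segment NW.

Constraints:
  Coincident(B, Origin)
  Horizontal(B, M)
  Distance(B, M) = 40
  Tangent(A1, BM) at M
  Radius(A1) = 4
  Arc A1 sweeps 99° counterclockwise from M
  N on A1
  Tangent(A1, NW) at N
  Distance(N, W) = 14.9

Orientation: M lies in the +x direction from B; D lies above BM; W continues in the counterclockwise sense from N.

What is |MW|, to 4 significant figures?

19.41

On A1, M sits at bearing -90° from D; a 99° counterclockwise sweep puts N at bearing 9°, so N = D + 4.0·(cos 9°, sin 9°) = (43.95, 4.626). Tangency of A1 to NW means the radius DN is perpendicular to NW, so NW runs along (−sin 9°, cos 9°); with |NW| = 14.9, W = (41.62, 19.34). Then |MW| = |W − M| = 19.41.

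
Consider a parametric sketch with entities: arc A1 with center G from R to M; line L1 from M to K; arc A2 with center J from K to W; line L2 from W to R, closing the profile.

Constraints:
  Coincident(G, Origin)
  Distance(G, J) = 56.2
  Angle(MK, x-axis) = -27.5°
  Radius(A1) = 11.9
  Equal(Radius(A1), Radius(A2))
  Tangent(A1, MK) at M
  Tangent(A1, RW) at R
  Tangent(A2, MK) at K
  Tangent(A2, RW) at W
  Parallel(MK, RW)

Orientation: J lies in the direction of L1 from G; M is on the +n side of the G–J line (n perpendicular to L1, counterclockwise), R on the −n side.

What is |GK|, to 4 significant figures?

57.45

Tangency of A1 to both parallel lines with radius 11.9 puts M and R at G ± 11.9·n: M = (5.495, 10.56), R = (-5.495, -10.56). Equal radii place K and W the same way about J: K = J + 11.9·n = (55.34, -15.39), W = J − 11.9·n = (44.36, -36.51). Then |GK| = |K − G| = 57.45.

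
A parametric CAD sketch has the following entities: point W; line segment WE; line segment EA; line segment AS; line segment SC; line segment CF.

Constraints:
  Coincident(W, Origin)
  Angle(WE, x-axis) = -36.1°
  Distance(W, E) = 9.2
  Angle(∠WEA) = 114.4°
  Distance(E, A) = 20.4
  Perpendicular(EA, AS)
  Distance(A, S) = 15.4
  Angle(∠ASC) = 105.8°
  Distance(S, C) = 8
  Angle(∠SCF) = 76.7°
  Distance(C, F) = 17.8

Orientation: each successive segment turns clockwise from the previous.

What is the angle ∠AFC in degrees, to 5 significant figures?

86.115°

∠ASC = 105.8° gives SC at 94.100° from the x-axis; with |SC| = 8.0, C = (-12.355, -14.294). ∠SCF = 76.7° gives CF at -9.2000° from the x-axis; with |CF| = 17.8, F = (5.2157, -17.140). Then cos ∠AFC = FA·FC / (|FA||FC|), giving 86.115°.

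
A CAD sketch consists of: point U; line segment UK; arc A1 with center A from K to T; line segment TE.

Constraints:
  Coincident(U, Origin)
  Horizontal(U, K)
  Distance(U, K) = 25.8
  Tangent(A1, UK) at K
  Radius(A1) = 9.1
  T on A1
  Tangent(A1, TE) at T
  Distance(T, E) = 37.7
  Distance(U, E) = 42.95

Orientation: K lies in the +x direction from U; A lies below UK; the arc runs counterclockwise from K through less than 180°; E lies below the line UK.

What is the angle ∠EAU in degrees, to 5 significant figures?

78.919°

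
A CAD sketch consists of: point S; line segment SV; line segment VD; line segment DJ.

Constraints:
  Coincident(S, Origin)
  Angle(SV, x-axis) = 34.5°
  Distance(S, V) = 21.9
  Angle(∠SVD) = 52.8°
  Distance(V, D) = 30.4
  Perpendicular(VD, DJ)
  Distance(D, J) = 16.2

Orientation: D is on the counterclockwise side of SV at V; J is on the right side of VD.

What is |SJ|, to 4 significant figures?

37.77

S is at the origin; SV runs at 34.5° with length 21.9, so V = 21.9·(cos 34.5°, sin 34.5°) = (18.05, 12.40). ∠SVD = 52.8°, so VD runs at 34.5° + (180° − 52.8°) = 161.7° from the x-axis; with |VD| = 30.4, D = V + 30.4·(cos 161.7°, sin 161.7°) = (-10.81, 21.95). The perpendicularity gives DJ at right angles to VD; with |DJ| = 16.2 on the right of VD, J = D + 16.2·(0.3140, 0.9494) = (-5.727, 37.33). Then |SJ| = |J − S| = 37.77.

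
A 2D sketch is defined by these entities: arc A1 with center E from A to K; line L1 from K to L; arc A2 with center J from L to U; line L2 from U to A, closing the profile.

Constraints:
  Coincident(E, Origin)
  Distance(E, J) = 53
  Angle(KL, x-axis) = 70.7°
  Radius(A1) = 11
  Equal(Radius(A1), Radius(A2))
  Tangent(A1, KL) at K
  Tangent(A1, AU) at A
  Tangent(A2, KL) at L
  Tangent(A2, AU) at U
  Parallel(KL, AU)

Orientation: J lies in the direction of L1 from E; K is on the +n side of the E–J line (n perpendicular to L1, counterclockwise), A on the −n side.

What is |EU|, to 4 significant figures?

54.13

The slot axis is L1's direction at 70.7°, so u = (cos 70.7°, sin 70.7°) = (0.3305, 0.9438) and n = (−sin 70.7°, cos 70.7°) = (-0.9438, 0.3305). E is at the origin and J lies 53.0 along u from E, so J = 53.0·u = (17.52, 50.02). Tangency of A1 to both parallel lines with radius 11.0 puts K and A at E ± 11.0·n: K = (-10.38, 3.636), A = (10.38, -3.636). Equal radii place L and U the same way about J: L = J + 11.0·n = (7.135, 53.66), U = J − 11.0·n = (27.90, 46.39). Then |EU| = |U − E| = 54.13.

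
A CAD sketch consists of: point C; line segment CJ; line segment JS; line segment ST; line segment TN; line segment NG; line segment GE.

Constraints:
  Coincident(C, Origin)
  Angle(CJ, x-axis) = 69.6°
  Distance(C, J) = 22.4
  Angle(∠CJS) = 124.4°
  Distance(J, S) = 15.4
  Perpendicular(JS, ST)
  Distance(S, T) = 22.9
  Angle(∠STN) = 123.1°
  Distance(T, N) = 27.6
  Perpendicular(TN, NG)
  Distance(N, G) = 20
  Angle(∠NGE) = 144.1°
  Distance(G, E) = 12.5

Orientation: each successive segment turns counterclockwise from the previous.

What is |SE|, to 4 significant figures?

34.55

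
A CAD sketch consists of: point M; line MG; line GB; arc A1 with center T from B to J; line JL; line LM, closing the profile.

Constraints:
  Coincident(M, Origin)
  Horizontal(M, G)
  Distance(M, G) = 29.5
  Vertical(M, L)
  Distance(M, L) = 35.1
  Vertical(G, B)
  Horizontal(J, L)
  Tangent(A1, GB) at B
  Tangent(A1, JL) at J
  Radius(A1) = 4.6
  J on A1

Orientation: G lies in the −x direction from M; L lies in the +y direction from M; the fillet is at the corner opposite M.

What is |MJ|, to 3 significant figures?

43.0

The virtual corner opposite M is at (-29.5, 35.1). The tangent condition forces TB to be normal to GB and the tangent condition forces TJ to be normal to JL, with radius 4.6, so the center T sits 4.6 in from both sides at T = (-24.9, 30.5). That places the tangent points at B = (-29.5, 30.5) on GB and J = (-24.9, 35.1) on JL. Then |MJ| = |J − M| = 43.0.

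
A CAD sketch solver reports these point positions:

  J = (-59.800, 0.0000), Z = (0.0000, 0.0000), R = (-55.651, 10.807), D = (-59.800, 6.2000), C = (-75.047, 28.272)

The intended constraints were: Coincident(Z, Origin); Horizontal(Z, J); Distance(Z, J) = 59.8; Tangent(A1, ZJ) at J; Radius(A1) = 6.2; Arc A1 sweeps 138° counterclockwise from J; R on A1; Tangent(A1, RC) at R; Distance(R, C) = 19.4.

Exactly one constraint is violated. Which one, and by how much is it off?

Distance(R, C) = 19.4 — off by 6.70.

Z = (0.00, 0.00) ✓; Z.y = 0.00, J.y = 0.00 ✓; |ZJ| = 59.80 ✓; ∠(DJ, JZ) = 90.00° ✓; |DJ| = 6.200 ✓; bearing(D→R) − bearing(D→J) = 138.0° ✓; |DR| = 6.200 ✓; ∠(DR, RC) = 90.00° ✓; |RC| = 26.10 ✗.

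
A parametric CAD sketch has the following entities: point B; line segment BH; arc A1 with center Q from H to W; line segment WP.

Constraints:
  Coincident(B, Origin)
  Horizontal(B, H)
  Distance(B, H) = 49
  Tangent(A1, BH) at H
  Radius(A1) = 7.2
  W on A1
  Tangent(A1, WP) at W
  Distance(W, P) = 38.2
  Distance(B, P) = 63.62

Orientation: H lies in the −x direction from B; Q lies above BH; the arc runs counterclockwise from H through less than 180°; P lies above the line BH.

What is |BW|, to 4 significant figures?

42.51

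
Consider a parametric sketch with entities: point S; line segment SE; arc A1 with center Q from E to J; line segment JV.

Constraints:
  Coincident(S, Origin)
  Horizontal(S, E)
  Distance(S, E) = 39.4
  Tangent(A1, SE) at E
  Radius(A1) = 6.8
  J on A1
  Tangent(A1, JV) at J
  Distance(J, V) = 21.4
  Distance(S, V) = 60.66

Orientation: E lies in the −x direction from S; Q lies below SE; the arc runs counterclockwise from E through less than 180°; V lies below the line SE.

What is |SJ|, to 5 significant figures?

45.137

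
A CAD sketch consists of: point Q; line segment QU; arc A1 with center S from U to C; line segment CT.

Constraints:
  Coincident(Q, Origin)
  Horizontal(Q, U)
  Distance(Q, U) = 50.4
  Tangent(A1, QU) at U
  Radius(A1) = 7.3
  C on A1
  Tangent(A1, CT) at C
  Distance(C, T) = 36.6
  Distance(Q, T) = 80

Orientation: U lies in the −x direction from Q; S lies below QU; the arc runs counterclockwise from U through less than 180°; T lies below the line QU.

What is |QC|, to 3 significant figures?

57.5

Checks: Q = (0.00, 0.00) ✓; ∠(SU, UQ) = 90.00° ✓; |SC| = 7.300 ✓; ∠(SC, CT) = 90.00° ✓; |CT| = 36.60 ✓; |QT| = 80.00 ✓.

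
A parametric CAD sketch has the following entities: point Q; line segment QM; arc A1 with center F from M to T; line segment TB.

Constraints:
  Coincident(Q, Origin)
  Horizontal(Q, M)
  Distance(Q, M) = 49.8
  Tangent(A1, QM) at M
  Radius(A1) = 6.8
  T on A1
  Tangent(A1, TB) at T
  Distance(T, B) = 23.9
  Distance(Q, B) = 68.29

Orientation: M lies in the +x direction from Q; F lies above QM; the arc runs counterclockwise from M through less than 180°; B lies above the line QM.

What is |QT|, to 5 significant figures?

56.640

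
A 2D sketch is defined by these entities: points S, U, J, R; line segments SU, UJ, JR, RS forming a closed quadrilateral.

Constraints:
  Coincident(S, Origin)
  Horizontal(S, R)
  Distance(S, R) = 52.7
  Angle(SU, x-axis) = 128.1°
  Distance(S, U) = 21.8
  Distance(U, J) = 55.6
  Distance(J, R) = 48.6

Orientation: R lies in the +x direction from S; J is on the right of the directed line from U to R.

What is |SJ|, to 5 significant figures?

34.094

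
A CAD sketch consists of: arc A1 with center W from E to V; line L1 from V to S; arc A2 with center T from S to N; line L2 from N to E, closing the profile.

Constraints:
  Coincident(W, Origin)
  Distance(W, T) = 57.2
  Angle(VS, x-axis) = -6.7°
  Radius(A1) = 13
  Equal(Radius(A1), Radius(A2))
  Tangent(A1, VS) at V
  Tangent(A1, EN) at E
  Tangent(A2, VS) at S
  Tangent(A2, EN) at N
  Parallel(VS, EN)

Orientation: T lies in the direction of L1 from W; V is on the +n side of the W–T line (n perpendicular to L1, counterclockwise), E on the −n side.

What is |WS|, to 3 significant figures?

58.7

Tangency of A1 to both parallel lines with radius 13.0 puts V and E at W ± 13.0·n: V = (1.52, 12.9), E = (-1.52, -12.9). Equal radii place S and N the same way about T: S = T + 13.0·n = (58.3, 6.24), N = T − 13.0·n = (55.3, -19.6). Then |WS| = |S − W| = 58.7.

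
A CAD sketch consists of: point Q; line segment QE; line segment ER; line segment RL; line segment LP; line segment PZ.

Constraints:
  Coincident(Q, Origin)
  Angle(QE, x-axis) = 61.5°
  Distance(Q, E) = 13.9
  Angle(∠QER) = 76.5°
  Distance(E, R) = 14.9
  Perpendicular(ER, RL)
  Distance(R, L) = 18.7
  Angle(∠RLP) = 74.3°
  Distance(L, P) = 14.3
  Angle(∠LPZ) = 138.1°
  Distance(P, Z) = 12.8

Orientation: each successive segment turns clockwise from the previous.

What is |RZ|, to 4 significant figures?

21.01

∠RLP = 74.3° gives LP at 122.3° from the x-axis; with |LP| = 14.3, P = (-2.449, 0.4359). ∠LPZ = 138.1° gives PZ at 80.40° from the x-axis; with |PZ| = 12.8, Z = (-0.3140, 13.06). Then |RZ| = |Z − R| = 21.01.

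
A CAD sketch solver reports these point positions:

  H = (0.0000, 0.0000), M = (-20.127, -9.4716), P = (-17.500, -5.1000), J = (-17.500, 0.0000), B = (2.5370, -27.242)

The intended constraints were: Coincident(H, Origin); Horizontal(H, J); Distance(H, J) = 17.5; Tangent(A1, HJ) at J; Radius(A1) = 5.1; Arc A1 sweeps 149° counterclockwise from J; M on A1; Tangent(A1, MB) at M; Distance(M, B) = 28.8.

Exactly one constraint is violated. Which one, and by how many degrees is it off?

Tangent(A1, MB) at M — off by 7.10°.

H = (0.00, 0.00) ✓; H.y = 0.00, J.y = 0.00 ✓; |HJ| = 17.50 ✓; ∠(PJ, JH) = 90.00° ✓; |PJ| = 5.100 ✓; bearing(P→M) − bearing(P→J) = 149.0° ✓; |PM| = 5.100 ✓; ∠(PM, MB) = 97.10° ✗; |MB| = 28.80 ✓.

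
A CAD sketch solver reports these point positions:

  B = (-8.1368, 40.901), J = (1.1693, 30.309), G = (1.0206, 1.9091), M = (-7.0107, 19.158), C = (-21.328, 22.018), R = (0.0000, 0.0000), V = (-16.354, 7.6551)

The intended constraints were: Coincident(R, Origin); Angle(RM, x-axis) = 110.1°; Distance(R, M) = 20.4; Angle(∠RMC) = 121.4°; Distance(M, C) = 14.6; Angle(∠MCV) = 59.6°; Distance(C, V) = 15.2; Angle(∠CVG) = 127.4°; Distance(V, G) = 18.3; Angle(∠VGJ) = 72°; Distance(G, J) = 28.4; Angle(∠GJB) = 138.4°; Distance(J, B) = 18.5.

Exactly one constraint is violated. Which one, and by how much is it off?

Distance(J, B) = 18.5 — off by 4.40.

R = (0.00, 0.00) ✓; RM at 110.1° ✓; |RM| = 20.40 ✓; ∠RMC = 121.4° ✓; |MC| = 14.60 ✓; ∠MCV = 59.60° ✓; |CV| = 15.20 ✓; ∠CVG = 127.4° ✓; |VG| = 18.30 ✓; ∠VGJ = 72.00° ✓; |GJ| = 28.40 ✓; ∠GJB = 138.4° ✓; |JB| = 14.10 ✗.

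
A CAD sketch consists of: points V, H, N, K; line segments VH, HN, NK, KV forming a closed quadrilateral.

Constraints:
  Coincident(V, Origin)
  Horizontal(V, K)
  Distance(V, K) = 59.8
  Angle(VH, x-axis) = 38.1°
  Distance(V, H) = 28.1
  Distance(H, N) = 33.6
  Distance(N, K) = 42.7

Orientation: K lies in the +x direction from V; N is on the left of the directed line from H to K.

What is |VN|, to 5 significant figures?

61.627

Checks: |HN| = 33.60 ✓; |NK| = 42.70 ✓.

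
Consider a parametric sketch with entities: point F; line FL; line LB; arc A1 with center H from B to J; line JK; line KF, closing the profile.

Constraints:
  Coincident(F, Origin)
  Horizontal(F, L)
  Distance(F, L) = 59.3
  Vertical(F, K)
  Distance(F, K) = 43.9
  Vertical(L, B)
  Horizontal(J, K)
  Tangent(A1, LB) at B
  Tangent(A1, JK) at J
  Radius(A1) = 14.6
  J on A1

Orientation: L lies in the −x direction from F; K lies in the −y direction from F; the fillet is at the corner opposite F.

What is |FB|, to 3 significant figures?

66.1

F is at the origin; FL is horizontal with |FL| = 59.3 and L on the −x side, so L = (-59.3, 0.00). F and K share the same x with |FK| = 43.9 and K on the −y side, so K = (0.00, -43.9). The virtual corner opposite F is at (-59.3, -43.9). Tangency of A1 to LB means the radius HB is perpendicular to LB and since A1 is tangent to JK there, HJ ⟂ JK, with radius 14.6, so the center H sits 14.6 in from both sides at H = (-44.7, -29.3). That places the tangent points at B = (-59.3, -29.3) on LB and J = (-44.7, -43.9) on JK. Then |FB| = |B − F| = 66.1.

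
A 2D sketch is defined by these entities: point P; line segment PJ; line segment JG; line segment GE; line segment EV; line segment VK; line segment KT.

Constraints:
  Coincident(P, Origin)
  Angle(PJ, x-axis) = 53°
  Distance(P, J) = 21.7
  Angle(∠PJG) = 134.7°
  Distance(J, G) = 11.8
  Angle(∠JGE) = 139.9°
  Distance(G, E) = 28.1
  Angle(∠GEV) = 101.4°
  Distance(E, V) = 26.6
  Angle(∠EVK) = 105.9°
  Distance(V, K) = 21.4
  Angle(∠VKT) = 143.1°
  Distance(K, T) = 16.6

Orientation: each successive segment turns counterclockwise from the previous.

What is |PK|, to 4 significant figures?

25.98

P is at the origin; PJ runs at 53.0° with length 21.7, so J = (13.06, 17.33). ∠PJG = 134.7° gives JG at 98.30° from the x-axis; with |JG| = 11.8, G = (11.36, 29.01). ∠JGE = 139.9° gives GE at 138.4° from the x-axis; with |GE| = 28.1, E = (-9.657, 47.66). ∠GEV = 101.4° gives EV at -143.0° from the x-axis; with |EV| = 26.6, V = (-30.90, 31.65). ∠EVK = 105.9° gives VK at -68.90° from the x-axis; with |VK| = 21.4, K = (-23.20, 11.69). Then |PK| = |K − P| = 25.98.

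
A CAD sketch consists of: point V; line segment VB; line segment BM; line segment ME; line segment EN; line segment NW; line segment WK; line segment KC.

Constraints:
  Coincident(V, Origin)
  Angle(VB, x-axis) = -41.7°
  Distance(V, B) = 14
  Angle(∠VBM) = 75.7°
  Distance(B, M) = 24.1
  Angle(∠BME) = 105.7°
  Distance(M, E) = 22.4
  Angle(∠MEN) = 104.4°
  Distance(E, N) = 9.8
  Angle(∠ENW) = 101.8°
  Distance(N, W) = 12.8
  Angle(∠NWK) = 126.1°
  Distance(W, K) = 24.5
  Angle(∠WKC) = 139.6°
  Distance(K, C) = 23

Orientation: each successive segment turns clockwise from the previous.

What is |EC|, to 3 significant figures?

43.1

∠NWK = 126.1° gives WK at -68.0° from the x-axis; with |WK| = 24.5, K = (-0.738, -25.3). ∠WKC = 139.6° gives KC at -108° from the x-axis; with |KC| = 23.0, C = (-8.00, -47.1). Then |EC| = |C − E| = 43.1.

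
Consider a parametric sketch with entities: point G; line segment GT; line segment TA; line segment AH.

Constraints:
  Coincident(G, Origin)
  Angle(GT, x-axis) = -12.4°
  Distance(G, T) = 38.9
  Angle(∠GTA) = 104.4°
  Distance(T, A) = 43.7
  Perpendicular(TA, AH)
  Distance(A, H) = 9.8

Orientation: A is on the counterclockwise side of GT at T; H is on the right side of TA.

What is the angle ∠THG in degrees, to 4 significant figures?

29.01°

G is at the origin; GT runs at -12.4° with length 38.9, so T = 38.9·(cos -12.4°, sin -12.4°) = (37.99, -8.353). ∠GTA = 104.4°, so TA runs at -12.4° + (180° − 104.4°) = 63.20° from the x-axis; with |TA| = 43.7, A = T + 43.7·(cos 63.20°, sin 63.20°) = (57.70, 30.65). TA ⟂ AH; with |AH| = 9.8 on the right of TA, H = A + 9.8·(0.8926, -0.4509) = (66.44, 26.23). Then cos ∠THG = HT·HG / (|HT||HG|), giving 29.01°.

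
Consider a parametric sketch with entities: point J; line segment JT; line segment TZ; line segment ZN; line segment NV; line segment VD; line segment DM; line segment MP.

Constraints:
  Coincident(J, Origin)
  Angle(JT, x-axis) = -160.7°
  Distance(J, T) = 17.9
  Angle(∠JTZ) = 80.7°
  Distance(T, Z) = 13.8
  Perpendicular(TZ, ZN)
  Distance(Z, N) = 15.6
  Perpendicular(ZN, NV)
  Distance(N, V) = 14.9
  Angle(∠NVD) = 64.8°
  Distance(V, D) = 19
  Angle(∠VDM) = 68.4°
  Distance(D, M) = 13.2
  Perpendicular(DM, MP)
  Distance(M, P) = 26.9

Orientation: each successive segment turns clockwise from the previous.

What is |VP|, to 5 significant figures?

11.126

J is at the origin; JT runs at -160.7° with length 17.9, so T = (-16.894, -5.9162). ∠JTZ = 80.7° gives TZ at 100.00° from the x-axis; with |TZ| = 13.8, Z = (-19.290, 7.6741). TZ ⟂ ZN, so ZN runs at 10.000°; with |ZN| = 15.6, N = (-3.9274, 10.383). ZN is perpendicular to NV, so NV runs at -80.000°; with |NV| = 14.9, V = (-1.3400, -4.2906). ∠NVD = 64.8° gives VD at 164.80° from the x-axis; with |VD| = 19.0, D = (-19.675, 0.69101). ∠VDM = 68.4° gives DM at 53.200° from the x-axis; with |DM| = 13.2, M = (-11.768, 11.261). The perpendicularity gives MP at right angles to DM, so MP runs at -36.800°; with |MP| = 26.9, P = (9.7714, -4.8531). Then |VP| = |P − V| = 11.126.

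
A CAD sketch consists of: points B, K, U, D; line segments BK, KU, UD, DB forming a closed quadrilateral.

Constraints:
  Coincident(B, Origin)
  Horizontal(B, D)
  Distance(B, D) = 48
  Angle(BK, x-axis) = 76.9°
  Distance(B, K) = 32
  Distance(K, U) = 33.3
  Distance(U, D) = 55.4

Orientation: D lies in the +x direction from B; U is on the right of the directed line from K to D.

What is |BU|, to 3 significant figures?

7.49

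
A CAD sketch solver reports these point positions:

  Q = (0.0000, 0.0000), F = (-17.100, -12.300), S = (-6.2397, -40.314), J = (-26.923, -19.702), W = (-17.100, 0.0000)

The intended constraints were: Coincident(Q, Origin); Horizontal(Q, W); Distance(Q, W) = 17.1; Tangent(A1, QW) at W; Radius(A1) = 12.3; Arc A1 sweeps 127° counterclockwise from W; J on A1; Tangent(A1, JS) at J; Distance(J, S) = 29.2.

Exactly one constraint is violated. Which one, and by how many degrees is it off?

Tangent(A1, JS) at J — off by 8.10°.

Q = (0.00, 0.00) ✓; Q.y = 0.00, W.y = 0.00 ✓; |QW| = 17.10 ✓; ∠(FW, WQ) = 90.00° ✓; |FW| = 12.30 ✓; bearing(F→J) − bearing(F→W) = 127.0° ✓; |FJ| = 12.30 ✓; ∠(FJ, JS) = 81.90° ✗; |JS| = 29.20 ✓.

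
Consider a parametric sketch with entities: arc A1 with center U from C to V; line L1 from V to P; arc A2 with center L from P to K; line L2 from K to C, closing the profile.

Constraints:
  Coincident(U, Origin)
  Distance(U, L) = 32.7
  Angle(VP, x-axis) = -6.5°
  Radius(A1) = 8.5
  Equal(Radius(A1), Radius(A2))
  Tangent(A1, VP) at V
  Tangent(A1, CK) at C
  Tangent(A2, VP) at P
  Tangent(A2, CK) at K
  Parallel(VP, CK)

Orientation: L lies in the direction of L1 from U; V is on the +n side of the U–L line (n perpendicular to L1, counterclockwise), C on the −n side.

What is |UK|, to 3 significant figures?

33.8

The slot axis is L1's direction at -6.5°, so u = (cos -6.5°, sin -6.5°) = (0.994, -0.113) and n = (−sin -6.5°, cos -6.5°) = (0.113, 0.994). U is at the origin and L lies 32.7 along u from U, so L = 32.7·u = (32.5, -3.70). Tangency of A1 to both parallel lines with radius 8.5 puts V and C at U ± 8.5·n: V = (0.962, 8.45), C = (-0.962, -8.45). Equal radii place P and K the same way about L: P = L + 8.5·n = (33.5, 4.74), K = L − 8.5·n = (31.5, -12.1). Then |UK| = |K − U| = 33.8.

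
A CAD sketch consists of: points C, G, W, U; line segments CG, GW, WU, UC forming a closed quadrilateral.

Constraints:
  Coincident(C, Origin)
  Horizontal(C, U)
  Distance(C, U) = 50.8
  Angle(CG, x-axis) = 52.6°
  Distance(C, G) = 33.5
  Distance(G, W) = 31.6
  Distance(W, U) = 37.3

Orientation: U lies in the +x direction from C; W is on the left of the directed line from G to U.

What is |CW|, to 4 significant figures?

62.45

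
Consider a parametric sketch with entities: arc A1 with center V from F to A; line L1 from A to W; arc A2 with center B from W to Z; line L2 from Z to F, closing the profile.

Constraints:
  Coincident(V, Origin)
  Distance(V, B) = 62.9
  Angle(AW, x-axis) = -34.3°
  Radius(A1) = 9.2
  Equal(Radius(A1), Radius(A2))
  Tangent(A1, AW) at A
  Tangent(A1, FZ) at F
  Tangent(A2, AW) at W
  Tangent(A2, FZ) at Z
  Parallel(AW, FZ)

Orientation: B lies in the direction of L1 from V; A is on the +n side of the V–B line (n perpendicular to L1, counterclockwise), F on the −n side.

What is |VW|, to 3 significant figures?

63.6

The slot axis is L1's direction at -34.3°, so u = (cos -34.3°, sin -34.3°) = (0.826, -0.564) and n = (−sin -34.3°, cos -34.3°) = (0.564, 0.826). V is at the origin and B lies 62.9 along u from V, so B = 62.9·u = (52.0, -35.4). Tangency of A1 to both parallel lines with radius 9.2 puts A and F at V ± 9.2·n: A = (5.18, 7.60), F = (-5.18, -7.60). Equal radii place W and Z the same way about B: W = B + 9.2·n = (57.1, -27.8), Z = B − 9.2·n = (46.8, -43.0). Then |VW| = |W − V| = 63.6.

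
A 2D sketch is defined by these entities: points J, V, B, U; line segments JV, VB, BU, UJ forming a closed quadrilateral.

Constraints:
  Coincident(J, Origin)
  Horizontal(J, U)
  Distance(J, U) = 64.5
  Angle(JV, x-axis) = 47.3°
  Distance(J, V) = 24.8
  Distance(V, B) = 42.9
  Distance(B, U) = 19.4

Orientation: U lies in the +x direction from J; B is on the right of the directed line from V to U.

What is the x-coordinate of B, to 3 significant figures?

48.4

Checks: |VB| = 42.90 ✓; |BU| = 19.40 ✓.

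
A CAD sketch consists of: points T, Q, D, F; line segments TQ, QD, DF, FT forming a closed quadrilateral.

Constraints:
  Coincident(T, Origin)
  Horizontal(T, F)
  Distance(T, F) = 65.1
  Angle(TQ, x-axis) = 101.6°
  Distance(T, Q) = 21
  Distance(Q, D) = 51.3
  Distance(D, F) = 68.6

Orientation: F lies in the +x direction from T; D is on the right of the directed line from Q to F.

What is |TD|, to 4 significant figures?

30.35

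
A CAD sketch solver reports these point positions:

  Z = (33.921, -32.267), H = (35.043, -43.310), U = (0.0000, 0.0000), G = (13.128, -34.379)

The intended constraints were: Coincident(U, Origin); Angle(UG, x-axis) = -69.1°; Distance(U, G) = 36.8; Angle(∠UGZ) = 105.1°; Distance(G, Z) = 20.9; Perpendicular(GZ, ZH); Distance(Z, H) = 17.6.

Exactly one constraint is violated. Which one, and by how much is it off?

Distance(Z, H) = 17.6 — off by 6.50.

U = (0.00, 0.00) ✓; UG at -69.10° ✓; |UG| = 36.80 ✓; ∠UGZ = 105.1° ✓; |GZ| = 20.90 ✓; ∠(GZ, ZH) = 90.00° ✓; |ZH| = 11.10 ✗.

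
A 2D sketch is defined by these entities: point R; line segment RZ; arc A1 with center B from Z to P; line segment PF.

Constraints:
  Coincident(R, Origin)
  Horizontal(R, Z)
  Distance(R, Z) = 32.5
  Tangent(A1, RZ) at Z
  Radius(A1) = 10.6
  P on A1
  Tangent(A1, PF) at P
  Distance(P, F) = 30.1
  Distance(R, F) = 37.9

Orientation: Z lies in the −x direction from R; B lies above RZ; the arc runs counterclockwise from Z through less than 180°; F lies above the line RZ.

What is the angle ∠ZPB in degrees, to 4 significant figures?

54.39°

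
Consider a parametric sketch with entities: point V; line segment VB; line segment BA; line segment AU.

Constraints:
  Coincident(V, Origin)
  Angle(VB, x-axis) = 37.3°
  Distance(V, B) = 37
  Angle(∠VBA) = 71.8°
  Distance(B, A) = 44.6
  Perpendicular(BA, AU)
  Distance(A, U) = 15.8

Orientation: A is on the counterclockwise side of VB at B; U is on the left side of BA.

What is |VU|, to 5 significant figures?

38.292

V is at the origin; VB runs at 37.3° with length 37.0, so B = 37.0·(cos 37.3°, sin 37.3°) = (29.433, 22.422). ∠VBA = 71.8°, so BA runs at 37.3° + (180° − 71.8°) = 145.50° from the x-axis; with |BA| = 44.6, A = B + 44.6·(cos 145.50°, sin 145.50°) = (-7.3235, 47.683). The perpendicularity gives AU at right angles to BA; with |AU| = 15.8 on the left of BA, U = A + 15.8·(-0.56641, -0.82413) = (-16.273, 34.662). Then |VU| = |U − V| = 38.292.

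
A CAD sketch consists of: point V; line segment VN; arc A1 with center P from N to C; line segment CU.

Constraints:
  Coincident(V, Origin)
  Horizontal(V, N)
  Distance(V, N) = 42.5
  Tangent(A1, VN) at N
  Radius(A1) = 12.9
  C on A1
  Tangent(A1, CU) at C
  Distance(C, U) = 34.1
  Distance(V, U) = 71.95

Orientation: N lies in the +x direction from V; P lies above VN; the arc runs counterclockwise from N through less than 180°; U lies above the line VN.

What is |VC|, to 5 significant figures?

56.989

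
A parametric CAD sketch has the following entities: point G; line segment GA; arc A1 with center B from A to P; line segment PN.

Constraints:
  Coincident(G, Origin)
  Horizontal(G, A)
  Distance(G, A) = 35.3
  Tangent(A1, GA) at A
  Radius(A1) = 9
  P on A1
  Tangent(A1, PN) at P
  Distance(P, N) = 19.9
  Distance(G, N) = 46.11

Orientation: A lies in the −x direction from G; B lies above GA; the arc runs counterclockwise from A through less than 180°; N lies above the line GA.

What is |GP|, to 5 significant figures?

29.626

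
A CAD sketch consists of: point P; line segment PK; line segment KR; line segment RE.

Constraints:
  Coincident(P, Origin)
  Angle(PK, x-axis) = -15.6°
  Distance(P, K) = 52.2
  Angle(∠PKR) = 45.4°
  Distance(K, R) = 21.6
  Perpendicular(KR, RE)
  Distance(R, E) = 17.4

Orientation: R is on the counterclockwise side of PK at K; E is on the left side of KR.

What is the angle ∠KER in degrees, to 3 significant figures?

51.1°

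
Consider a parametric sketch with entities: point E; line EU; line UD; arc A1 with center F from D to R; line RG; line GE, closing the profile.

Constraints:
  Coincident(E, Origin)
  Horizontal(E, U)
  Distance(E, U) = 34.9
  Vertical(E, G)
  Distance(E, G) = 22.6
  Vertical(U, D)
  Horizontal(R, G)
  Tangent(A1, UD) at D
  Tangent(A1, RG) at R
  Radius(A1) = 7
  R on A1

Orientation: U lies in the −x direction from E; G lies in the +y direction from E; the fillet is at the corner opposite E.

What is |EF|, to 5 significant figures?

31.965

E is at the origin; EU is horizontal with |EU| = 34.9 and U on the −x side, so U = (-34.900, 0.0000). E and G share the same x with |EG| = 22.6 and G on the +y side, so G = (0.0000, 22.600). The virtual corner opposite E is at (-34.900, 22.600). The tangent condition forces FD to be normal to UD and since A1 is tangent to RG there, FR ⟂ RG, with radius 7.0, so the center F sits 7.0 in from both sides at F = (-27.900, 15.600). Then |EF| = |F − E| = 31.965.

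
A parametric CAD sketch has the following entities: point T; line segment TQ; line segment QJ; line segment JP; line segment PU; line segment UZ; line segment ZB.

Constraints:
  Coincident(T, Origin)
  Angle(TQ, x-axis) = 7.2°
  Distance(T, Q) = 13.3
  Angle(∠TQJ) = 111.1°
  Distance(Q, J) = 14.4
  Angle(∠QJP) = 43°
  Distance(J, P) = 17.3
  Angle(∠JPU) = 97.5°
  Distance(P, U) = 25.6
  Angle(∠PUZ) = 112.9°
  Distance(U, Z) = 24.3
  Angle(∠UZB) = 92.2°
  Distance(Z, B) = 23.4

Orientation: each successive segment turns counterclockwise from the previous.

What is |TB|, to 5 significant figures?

38.070

T is at the origin; TQ runs at 7.2° with length 13.3, so Q = (13.195, 1.6669). ∠TQJ = 111.1° gives QJ at 76.100° from the x-axis; with |QJ| = 14.4, J = (16.654, 15.645). ∠QJP = 43.0° gives JP at -146.90° from the x-axis; with |JP| = 17.3, P = (2.1619, 6.1977). ∠JPU = 97.5° gives PU at -64.400° from the x-axis; with |PU| = 25.6, U = (13.223, -16.889). ∠PUZ = 112.9° gives UZ at 2.7000° from the x-axis; with |UZ| = 24.3, Z = (37.496, -15.745). ∠UZB = 92.2° gives ZB at 90.500° from the x-axis; with |ZB| = 23.4, B = (37.292, 7.6546). Then |TB| = |B − T| = 38.070.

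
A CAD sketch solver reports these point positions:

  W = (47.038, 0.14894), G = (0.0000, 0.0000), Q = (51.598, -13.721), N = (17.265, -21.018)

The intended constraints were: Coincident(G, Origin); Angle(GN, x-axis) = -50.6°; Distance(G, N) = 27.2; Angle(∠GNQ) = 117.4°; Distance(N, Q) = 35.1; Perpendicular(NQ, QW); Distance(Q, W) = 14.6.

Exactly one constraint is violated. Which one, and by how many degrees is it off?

Perpendicular(NQ, QW) — off by 6.20°.

G = (0.00, 0.00) ✓; GN at -50.60° ✓; |GN| = 27.20 ✓; ∠GNQ = 117.4° ✓; |NQ| = 35.10 ✓; ∠(NQ, QW) = 96.20° ✗; |QW| = 14.60 ✓.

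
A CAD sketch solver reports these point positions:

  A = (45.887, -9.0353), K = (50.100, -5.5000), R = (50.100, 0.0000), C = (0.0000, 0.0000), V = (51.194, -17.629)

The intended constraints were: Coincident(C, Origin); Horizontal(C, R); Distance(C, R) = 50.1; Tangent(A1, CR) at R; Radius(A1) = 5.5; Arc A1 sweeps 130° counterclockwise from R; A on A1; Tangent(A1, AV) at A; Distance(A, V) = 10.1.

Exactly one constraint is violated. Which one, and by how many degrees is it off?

Tangent(A1, AV) at A — off by 8.30°.

C = (0.00, 0.00) ✓; C.y = 0.00, R.y = 0.00 ✓; |CR| = 50.10 ✓; ∠(KR, RC) = 90.00° ✓; |KR| = 5.500 ✓; bearing(K→A) − bearing(K→R) = 130.0° ✓; |KA| = 5.500 ✓; ∠(KA, AV) = 98.30° ✗; |AV| = 10.10 ✓.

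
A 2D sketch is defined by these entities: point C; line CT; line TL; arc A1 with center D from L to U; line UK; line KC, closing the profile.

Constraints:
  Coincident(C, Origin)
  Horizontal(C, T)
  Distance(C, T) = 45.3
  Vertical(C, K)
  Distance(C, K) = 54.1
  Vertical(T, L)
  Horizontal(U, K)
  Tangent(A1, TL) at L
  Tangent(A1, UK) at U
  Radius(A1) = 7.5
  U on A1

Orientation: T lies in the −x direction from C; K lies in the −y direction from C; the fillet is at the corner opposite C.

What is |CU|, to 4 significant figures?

66.00

C is at the origin; CT is horizontal with |CT| = 45.3 and T on the −x side, so T = (-45.30, 0.000). CK is vertical with |CK| = 54.1 and K on the −y side, so K = (0.000, -54.10). The virtual corner opposite C is at (-45.30, -54.10). The tangent condition forces DL to be normal to TL and tangency of A1 to UK means the radius DU is perpendicular to UK, with radius 7.5, so the center D sits 7.5 in from both sides at D = (-37.80, -46.60). That places the tangent points at L = (-45.30, -46.60) on TL and U = (-37.80, -54.10) on UK. Then |CU| = |U − C| = 66.00.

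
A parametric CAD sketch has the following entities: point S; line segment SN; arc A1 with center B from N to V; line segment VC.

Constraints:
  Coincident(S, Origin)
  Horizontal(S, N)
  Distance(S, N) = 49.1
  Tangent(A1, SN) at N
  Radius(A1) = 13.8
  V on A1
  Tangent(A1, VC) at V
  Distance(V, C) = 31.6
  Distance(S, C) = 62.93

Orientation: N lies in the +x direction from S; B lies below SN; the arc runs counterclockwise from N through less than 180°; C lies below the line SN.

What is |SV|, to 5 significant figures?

39.120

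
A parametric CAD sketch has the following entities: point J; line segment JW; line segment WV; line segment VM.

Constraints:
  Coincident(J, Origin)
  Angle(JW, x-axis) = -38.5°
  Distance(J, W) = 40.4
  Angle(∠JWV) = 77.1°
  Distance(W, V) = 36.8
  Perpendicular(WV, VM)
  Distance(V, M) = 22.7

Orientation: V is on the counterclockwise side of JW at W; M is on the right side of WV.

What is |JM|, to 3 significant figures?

68.0

∠JWV = 77.1°, so WV runs at -38.5° + (180° − 77.1°) = 64.4° from the x-axis; with |WV| = 36.8, V = W + 36.8·(cos 64.4°, sin 64.4°) = (47.5, 8.04). WV ⟂ VM; with |VM| = 22.7 on the right of WV, M = V + 22.7·(0.902, -0.432) = (68.0, -1.77). Then |JM| = |M − J| = 68.0.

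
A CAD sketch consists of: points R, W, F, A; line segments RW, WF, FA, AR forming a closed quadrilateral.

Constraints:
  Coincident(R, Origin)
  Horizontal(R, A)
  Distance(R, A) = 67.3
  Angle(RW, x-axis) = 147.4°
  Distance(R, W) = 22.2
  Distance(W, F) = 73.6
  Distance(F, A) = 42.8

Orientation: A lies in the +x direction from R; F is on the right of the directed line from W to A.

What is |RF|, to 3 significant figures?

51.5

R is at the origin; RA is horizontal with |RA| = 67.3 and A in +x, so A = (67.3, 0). RW runs at 147.4° with |RW| = 22.2, so W = (-18.7, 12.0). F is determined by |WF| = 73.6 and |FA| = 42.8 together: it lies at the intersection of circle(W, 73.6) and circle(A, 42.8). With |WA| = 86.8, the foot of the radical line on WA is 64.1 from W and the perpendicular offset is √(73.6² − 64.1²) = 36.2. Taking the right-of-WA solution: F = (39.8, -32.8).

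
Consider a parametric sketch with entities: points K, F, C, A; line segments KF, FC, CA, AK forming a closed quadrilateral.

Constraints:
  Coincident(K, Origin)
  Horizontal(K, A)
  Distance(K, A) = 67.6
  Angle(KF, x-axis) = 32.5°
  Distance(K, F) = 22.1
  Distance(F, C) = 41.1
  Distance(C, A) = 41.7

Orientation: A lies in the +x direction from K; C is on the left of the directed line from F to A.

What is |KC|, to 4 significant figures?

63.09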